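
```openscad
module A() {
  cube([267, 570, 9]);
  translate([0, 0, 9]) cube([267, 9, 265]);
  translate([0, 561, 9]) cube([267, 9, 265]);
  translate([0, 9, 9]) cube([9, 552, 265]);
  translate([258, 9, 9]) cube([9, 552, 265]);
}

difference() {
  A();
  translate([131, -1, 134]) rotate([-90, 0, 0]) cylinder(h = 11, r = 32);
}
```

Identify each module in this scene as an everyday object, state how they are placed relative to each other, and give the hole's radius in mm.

A is an open box. The open box has a circular hole through its front wall. The hole's radius is 32 mm.

The subtracted cylinder has r = 32 mm.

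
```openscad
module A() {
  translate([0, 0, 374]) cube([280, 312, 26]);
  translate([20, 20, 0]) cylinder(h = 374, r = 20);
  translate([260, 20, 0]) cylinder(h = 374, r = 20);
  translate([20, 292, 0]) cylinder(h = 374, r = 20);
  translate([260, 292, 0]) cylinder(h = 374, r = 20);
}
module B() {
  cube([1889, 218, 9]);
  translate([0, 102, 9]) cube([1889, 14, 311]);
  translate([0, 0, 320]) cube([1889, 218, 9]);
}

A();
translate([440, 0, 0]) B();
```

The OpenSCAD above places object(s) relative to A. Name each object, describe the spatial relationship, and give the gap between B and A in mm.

The I-beam's nearest face is 160 mm from the stool's +x face.

A is a stool. B is an I-beam. The I-beam is on the floor beside the stool on its +x side. The gap between the I-beam and the stool is 160 mm.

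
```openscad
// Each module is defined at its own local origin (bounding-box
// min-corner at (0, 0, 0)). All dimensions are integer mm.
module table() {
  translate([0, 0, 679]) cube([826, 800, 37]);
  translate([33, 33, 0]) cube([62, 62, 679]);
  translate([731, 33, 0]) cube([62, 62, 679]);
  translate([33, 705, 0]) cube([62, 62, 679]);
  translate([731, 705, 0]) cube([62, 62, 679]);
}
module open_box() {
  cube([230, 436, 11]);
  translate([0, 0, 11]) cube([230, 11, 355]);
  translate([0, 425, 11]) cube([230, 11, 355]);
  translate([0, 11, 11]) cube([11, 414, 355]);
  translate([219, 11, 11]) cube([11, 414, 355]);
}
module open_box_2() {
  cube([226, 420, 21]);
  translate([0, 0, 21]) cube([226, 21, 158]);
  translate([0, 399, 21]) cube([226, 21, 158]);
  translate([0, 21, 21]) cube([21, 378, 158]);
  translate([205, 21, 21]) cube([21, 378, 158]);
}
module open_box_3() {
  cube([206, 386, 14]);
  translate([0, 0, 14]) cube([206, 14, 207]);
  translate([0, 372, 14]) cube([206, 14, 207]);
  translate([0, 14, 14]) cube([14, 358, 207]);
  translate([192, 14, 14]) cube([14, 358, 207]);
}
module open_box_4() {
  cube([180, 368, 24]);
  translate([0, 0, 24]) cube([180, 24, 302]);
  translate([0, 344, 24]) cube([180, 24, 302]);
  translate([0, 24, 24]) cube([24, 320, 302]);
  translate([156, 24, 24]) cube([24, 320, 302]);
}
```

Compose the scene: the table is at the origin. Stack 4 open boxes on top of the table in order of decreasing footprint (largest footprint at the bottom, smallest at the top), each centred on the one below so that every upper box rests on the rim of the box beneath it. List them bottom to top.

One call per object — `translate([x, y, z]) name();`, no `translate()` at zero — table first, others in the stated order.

table();
translate([298, 182, 716]) open_box();
translate([300, 190, 1082]) open_box_2();
translate([310, 207, 1261]) open_box_3();
translate([323, 216, 1482]) open_box_4();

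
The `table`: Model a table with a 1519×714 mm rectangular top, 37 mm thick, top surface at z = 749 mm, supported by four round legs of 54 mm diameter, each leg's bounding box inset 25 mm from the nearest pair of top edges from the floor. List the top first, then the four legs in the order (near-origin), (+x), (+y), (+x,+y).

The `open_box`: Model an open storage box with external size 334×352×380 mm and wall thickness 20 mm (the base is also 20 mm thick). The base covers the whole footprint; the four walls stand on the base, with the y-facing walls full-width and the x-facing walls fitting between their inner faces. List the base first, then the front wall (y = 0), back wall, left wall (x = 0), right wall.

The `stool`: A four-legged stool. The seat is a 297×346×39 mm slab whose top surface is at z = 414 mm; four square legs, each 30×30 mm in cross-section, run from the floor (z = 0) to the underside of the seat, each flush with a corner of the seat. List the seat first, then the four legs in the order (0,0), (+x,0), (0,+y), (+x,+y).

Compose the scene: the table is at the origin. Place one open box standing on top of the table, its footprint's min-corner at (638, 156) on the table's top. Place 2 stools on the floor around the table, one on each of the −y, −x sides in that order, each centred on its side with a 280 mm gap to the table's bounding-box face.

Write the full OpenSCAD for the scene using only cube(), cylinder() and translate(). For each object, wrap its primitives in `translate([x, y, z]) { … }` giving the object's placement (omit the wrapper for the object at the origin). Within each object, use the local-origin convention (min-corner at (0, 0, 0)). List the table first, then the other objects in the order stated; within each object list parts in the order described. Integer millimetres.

translate([0, 0, 712]) cube([1519, 714, 37]);
translate([52, 52, 0]) cylinder(h = 712, r = 27);
translate([1467, 52, 0]) cylinder(h = 712, r = 27);
translate([52, 662, 0]) cylinder(h = 712, r = 27);
translate([1467, 662, 0]) cylinder(h = 712, r = 27);
translate([638, 156, 749]) {
  cube([334, 352, 20]);
  translate([0, 0, 20]) cube([334, 20, 360]);
  translate([0, 332, 20]) cube([334, 20, 360]);
  translate([0, 20, 20]) cube([20, 312, 360]);
  translate([314, 20, 20]) cube([20, 312, 360]);
}
translate([611, -626, 0]) {
  translate([0, 0, 375]) cube([297, 346, 39]);
  cube([30, 30, 375]);
  translate([267, 0, 0]) cube([30, 30, 375]);
  translate([0, 316, 0]) cube([30, 30, 375]);
  translate([267, 316, 0]) cube([30, 30, 375]);
}
translate([-577, 184, 0]) {
  translate([0, 0, 375]) cube([297, 346, 39]);
  cube([30, 30, 375]);
  translate([267, 0, 0]) cube([30, 30, 375]);
  translate([0, 316, 0]) cube([30, 30, 375]);
  translate([267, 316, 0]) cube([30, 30, 375]);
}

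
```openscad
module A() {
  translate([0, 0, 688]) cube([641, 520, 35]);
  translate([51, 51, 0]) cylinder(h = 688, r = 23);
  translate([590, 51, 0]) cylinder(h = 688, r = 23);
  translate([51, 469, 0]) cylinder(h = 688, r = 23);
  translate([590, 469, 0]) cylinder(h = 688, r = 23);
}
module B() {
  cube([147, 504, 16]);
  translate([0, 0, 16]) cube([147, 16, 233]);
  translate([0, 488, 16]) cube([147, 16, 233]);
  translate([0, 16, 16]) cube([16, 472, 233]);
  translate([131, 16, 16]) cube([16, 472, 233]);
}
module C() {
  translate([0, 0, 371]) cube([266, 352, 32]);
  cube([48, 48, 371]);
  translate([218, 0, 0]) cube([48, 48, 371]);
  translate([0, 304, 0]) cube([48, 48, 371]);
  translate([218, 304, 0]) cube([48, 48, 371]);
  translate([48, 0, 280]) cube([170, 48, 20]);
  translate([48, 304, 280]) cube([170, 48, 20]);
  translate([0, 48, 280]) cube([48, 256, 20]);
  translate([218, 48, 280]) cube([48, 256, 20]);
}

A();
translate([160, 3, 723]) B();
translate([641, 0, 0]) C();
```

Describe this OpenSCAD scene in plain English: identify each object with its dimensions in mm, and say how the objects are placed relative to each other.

A is a table: top 641 mm (x) × 520 mm (y), 35 mm thick, upper face at z = 723 mm, on four round legs of 46 mm diameter, each leg's bounding box inset 28 mm from the nearest pair of top edges, running from z = 0 to the bottom of the top.

B is an open-topped rectangular box: outside dimensions 147×504×249 mm, with a uniform wall and base thickness of 16 mm. The base is a full 147×504 slab on the floor; four walls sit on top of the base. The front and back walls (the −y and +y sides) span the full width; the two side walls fit between them.

C is a four-legged stool. The seat is a 266×352×32 mm slab whose top surface is at z = 403 mm; four square legs, each 48×48 mm in cross-section, run from the floor (z = 0) to the underside of the seat, each flush with a corner of the seat. Four stretchers, 48 mm wide and 20 mm tall, connect adjacent legs with their undersides at z = 280 mm, each running between the inner faces of the legs it joins and aligned with the legs' outer faces on the other axis.

The open box is on top of the table. The stool is against the table's +x side, with their −y faces flush.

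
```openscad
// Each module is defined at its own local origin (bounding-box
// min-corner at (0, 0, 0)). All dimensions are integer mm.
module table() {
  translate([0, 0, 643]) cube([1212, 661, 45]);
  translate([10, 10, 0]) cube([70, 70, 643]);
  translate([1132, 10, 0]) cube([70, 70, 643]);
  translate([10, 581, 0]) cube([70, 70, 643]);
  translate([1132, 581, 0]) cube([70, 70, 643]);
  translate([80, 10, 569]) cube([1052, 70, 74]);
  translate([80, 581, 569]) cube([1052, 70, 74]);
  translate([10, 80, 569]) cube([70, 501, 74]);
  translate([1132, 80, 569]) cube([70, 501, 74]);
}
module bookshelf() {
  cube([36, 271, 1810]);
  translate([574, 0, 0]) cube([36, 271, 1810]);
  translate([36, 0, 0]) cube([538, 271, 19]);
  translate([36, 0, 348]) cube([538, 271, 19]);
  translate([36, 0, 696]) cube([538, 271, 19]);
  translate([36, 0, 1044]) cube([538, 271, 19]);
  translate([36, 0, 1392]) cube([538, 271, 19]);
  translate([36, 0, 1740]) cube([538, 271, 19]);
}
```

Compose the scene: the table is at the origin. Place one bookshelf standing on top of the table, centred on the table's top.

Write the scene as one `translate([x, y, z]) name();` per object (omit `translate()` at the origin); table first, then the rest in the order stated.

table();
translate([301, 195, 688]) bookshelf();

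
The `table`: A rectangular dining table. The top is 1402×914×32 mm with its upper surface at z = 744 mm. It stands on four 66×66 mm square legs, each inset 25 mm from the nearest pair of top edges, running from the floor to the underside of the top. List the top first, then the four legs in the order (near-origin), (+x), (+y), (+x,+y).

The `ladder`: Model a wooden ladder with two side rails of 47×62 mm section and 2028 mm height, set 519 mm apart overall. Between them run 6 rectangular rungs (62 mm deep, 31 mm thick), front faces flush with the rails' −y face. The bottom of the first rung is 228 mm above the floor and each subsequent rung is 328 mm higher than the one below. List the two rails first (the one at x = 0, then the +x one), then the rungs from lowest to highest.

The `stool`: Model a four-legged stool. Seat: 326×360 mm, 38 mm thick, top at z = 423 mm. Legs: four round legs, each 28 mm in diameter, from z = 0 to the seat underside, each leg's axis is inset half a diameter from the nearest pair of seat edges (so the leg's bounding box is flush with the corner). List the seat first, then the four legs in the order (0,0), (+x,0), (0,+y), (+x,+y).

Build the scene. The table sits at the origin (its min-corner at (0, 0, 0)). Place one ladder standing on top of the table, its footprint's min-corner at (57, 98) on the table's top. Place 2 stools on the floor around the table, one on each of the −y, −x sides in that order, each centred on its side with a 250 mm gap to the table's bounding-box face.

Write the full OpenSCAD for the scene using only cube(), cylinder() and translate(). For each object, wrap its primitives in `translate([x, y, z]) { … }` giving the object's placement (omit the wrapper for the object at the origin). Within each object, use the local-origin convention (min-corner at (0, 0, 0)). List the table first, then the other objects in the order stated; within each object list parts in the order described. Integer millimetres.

translate([0, 0, 712]) cube([1402, 914, 32]);
translate([25, 25, 0]) cube([66, 66, 712]);
translate([1311, 25, 0]) cube([66, 66, 712]);
translate([25, 823, 0]) cube([66, 66, 712]);
translate([1311, 823, 0]) cube([66, 66, 712]);
translate([57, 98, 744]) {
  cube([47, 62, 2028]);
  translate([472, 0, 0]) cube([47, 62, 2028]);
  translate([47, 0, 228]) cube([425, 62, 31]);
  translate([47, 0, 556]) cube([425, 62, 31]);
  translate([47, 0, 884]) cube([425, 62, 31]);
  translate([47, 0, 1212]) cube([425, 62, 31]);
  translate([47, 0, 1540]) cube([425, 62, 31]);
  translate([47, 0, 1868]) cube([425, 62, 31]);
}
translate([538, -610, 0]) {
  translate([0, 0, 385]) cube([326, 360, 38]);
  translate([14, 14, 0]) cylinder(h = 385, r = 14);
  translate([312, 14, 0]) cylinder(h = 385, r = 14);
  translate([14, 346, 0]) cylinder(h = 385, r = 14);
  translate([312, 346, 0]) cylinder(h = 385, r = 14);
}
translate([-576, 277, 0]) {
  translate([0, 0, 385]) cube([326, 360, 38]);
  translate([14, 14, 0]) cylinder(h = 385, r = 14);
  translate([312, 14, 0]) cylinder(h = 385, r = 14);
  translate([14, 346, 0]) cylinder(h = 385, r = 14);
  translate([312, 346, 0]) cylinder(h = 385, r = 14);
}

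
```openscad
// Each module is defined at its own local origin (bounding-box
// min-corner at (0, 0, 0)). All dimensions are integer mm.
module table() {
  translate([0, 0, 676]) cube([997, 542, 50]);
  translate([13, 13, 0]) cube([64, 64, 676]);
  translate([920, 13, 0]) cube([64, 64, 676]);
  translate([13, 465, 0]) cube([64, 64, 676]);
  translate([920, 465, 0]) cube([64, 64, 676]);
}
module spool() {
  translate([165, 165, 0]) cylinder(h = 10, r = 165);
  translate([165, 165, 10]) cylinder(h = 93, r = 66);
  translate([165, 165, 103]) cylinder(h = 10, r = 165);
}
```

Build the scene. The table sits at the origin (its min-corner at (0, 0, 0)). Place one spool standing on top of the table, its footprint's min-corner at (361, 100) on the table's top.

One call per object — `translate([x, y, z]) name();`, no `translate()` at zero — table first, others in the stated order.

table();
translate([361, 100, 726]) spool();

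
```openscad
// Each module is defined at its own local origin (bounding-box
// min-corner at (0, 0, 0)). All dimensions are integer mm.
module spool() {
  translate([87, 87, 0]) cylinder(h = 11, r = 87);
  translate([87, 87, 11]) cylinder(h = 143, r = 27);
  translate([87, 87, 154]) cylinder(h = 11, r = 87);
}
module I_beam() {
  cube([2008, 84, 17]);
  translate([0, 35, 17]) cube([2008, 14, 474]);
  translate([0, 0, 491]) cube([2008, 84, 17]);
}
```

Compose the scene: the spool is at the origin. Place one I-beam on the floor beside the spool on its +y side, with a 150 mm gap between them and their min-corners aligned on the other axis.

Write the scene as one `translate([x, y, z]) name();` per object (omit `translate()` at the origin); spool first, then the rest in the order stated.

spool();
translate([0, 324, 0]) I_beam();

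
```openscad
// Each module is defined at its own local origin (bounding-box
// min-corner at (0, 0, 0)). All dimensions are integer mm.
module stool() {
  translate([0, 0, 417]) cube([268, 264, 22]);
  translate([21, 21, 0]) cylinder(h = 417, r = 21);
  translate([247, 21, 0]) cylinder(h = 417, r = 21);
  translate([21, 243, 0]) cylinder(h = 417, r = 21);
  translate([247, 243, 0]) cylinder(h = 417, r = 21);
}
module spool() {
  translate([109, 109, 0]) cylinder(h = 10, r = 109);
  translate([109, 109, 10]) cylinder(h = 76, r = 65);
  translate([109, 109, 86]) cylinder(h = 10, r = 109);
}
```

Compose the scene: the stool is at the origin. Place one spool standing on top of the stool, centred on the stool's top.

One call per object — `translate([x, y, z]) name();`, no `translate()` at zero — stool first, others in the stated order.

stool();
translate([25, 23, 439]) spool();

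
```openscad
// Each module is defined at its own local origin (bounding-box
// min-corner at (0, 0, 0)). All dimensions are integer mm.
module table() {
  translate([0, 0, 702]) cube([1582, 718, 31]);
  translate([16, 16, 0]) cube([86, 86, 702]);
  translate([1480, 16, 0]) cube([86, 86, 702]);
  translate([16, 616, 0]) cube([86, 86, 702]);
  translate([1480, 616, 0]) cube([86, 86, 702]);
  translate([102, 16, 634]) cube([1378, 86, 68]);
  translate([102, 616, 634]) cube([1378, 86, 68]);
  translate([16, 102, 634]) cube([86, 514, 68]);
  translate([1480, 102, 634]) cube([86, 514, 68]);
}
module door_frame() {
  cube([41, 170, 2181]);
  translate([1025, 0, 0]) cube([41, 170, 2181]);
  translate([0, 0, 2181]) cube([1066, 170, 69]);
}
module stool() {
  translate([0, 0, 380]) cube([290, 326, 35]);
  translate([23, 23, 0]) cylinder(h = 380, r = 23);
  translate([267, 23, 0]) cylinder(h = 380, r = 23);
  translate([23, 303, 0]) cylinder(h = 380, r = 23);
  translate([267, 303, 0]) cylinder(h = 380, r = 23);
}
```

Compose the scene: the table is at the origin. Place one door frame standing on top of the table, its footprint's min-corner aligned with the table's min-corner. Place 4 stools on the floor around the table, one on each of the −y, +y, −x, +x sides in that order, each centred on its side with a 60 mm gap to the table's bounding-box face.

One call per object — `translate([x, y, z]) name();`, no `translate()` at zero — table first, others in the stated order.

table();
translate([0, 0, 733]) door_frame();
translate([646, -386, 0]) stool();
translate([646, 778, 0]) stool();
translate([-350, 196, 0]) stool();
translate([1642, 196, 0]) stool();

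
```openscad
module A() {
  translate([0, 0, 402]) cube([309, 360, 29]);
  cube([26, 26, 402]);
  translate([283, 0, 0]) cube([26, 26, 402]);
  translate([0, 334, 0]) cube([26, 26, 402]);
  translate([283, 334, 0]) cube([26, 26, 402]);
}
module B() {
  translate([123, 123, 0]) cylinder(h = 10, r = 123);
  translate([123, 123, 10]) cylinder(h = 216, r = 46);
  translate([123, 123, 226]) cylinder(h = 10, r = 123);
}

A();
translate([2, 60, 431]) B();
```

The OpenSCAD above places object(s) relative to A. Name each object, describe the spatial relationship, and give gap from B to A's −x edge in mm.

The spool's min-x is at 2; the stool's min-x is 0; gap = 2 mm.

A is a stool. B is a spool. The spool is on top of the stool. The gap from the spool to the stool's −x edge is 2 mm.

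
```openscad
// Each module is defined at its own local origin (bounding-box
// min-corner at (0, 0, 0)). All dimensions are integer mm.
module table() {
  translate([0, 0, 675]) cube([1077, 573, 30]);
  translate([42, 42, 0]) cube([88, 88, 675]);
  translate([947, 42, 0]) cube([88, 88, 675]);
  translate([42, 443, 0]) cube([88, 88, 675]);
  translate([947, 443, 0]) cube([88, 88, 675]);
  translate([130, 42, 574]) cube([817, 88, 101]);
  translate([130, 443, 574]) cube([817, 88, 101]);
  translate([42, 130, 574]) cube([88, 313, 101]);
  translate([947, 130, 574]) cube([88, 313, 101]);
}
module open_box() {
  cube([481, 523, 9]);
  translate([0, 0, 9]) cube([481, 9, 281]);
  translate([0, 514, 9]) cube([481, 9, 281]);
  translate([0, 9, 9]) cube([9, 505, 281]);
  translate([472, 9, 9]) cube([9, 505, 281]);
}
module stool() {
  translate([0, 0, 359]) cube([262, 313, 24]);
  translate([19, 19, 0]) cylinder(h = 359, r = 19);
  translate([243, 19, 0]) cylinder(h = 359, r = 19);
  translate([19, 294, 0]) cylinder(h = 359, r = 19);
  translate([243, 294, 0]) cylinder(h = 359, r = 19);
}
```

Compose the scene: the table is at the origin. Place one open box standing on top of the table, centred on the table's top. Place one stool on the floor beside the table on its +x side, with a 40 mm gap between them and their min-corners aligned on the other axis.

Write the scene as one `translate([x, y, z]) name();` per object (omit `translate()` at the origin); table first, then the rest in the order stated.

table();
translate([298, 25, 705]) open_box();
translate([1117, 0, 0]) stool();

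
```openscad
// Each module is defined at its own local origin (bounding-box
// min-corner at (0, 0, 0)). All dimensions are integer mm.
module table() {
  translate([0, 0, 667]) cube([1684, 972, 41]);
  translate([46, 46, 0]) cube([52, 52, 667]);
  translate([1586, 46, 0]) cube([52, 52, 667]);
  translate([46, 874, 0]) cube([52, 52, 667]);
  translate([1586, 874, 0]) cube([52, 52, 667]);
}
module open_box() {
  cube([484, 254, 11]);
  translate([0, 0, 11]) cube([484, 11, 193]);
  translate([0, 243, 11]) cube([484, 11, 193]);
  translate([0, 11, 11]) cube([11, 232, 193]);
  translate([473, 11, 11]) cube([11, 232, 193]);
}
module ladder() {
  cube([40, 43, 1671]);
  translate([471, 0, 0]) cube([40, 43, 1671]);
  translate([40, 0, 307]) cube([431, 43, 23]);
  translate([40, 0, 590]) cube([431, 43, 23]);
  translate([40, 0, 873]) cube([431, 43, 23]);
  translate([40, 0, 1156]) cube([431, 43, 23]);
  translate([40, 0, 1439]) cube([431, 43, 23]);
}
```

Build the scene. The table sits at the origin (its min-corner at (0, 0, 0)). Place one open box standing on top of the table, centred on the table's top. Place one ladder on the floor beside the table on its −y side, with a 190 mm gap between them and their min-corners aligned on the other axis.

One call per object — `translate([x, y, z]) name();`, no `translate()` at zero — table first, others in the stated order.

table();
translate([600, 359, 708]) open_box();
translate([0, -233, 0]) ladder();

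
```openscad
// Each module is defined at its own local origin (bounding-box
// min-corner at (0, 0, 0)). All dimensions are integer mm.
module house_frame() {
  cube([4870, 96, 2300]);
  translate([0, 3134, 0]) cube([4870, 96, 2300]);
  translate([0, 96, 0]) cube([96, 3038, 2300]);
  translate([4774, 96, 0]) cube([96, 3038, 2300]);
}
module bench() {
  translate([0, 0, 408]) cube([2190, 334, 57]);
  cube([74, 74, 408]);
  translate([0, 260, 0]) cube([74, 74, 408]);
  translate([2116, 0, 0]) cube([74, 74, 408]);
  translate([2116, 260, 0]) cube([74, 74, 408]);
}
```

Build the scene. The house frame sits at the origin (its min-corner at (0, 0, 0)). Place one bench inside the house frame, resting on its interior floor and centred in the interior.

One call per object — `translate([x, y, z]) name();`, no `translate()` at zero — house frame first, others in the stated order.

house_frame();
translate([1340, 1448, 0]) bench();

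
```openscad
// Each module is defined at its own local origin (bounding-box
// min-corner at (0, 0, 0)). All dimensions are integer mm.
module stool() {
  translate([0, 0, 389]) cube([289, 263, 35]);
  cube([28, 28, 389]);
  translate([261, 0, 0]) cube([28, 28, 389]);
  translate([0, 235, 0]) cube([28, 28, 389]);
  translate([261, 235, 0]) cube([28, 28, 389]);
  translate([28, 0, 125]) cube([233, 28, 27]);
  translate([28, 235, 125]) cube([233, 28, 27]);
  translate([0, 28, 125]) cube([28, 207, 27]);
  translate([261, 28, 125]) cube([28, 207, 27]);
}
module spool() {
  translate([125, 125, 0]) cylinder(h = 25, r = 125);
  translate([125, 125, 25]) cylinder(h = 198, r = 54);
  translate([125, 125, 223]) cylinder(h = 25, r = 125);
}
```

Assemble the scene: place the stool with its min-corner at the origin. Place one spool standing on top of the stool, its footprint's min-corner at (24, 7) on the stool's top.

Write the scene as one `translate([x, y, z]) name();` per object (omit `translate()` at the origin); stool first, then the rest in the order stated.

stool();
translate([24, 7, 424]) spool();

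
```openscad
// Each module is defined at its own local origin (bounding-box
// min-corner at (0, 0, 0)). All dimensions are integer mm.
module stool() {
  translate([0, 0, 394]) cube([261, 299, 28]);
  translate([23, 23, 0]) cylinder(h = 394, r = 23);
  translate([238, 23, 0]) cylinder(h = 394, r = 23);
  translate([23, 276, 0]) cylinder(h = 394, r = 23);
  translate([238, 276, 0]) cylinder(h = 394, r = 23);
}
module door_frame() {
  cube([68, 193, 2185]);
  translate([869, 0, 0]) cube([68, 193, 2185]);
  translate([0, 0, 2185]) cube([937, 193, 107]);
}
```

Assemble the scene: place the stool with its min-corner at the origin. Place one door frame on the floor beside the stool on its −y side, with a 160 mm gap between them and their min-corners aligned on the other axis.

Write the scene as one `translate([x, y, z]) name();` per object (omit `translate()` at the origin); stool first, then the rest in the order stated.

stool();
translate([0, -353, 0]) door_frame();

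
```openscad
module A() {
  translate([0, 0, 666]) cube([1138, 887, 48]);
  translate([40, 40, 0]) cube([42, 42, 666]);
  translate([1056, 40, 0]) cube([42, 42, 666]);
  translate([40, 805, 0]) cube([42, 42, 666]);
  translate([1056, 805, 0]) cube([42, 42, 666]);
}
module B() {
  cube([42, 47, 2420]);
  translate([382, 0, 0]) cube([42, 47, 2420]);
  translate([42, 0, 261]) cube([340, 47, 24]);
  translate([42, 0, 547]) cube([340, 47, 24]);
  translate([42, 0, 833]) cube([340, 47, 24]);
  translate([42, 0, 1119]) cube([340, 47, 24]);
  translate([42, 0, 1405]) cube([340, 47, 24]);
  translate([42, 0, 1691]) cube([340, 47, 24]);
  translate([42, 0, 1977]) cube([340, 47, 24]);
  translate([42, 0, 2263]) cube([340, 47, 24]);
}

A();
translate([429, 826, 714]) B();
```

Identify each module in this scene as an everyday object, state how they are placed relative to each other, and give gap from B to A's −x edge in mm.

A is a table. B is a ladder. The ladder is on top of the table. The gap from the ladder to the table's −x edge is 429 mm.

The ladder's min-x is at 429; the table's min-x is 0; gap = 429 mm.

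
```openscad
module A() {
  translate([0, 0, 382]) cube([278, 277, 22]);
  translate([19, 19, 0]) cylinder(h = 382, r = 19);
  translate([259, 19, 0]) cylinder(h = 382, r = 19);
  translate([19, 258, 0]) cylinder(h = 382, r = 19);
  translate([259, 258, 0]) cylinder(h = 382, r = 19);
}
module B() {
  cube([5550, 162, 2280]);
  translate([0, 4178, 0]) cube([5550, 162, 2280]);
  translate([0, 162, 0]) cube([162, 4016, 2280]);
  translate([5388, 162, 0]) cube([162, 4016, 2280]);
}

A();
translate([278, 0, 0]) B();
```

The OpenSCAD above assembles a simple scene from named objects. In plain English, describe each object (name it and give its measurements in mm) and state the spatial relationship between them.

A is a four-legged stool. The seat is a 278×277×22 mm slab whose top surface is at z = 404 mm; four round legs, each 38 mm in diameter, run from the floor (z = 0) to the underside of the seat, each leg's axis is inset half a diameter from the nearest pair of seat edges (so the leg's bounding box is flush with the corner).

B is a box-shaped house frame (walls only): outside footprint 5550×4340 mm, wall height 2280 mm, wall thickness 162 mm. The two y-facing walls run the full x-width; the two x-facing walls fit between the inner faces of the y-facing walls.

The house frame is against the stool's +x side, with their −y faces flush.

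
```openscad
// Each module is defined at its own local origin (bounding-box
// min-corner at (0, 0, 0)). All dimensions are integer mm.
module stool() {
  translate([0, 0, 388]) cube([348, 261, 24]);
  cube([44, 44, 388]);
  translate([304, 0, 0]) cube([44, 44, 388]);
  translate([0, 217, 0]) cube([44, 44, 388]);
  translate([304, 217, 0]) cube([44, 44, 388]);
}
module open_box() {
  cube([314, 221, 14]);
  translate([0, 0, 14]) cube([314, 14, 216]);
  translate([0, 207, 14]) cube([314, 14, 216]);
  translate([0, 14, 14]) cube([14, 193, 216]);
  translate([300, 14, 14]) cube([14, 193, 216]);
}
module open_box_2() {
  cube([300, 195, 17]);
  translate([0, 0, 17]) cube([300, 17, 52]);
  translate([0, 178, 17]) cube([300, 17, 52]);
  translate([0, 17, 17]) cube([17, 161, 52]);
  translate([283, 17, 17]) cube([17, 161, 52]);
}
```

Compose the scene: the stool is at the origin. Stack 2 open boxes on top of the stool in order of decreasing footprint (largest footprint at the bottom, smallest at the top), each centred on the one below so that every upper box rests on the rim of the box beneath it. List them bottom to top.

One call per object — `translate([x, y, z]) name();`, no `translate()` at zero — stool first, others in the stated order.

stool();
translate([17, 20, 412]) open_box();
translate([24, 33, 642]) open_box_2();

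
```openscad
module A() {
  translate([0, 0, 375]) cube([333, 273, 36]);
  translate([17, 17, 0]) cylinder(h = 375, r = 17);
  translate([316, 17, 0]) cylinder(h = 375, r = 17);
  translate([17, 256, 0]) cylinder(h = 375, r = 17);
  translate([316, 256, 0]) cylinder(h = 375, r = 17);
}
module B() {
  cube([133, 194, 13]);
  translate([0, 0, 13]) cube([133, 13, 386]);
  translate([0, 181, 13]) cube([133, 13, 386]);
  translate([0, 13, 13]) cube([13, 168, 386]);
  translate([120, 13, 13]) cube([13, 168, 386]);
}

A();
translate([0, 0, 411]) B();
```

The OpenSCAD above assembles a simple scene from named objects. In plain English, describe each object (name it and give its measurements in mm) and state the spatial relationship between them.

A is a simple wooden stool: a rectangular seat 333 mm (x) by 273 mm (y), 36 mm thick, top face at z = 411 mm, on four round legs, each 34 mm in diameter. The legs rest on z = 0, each leg's axis is inset half a diameter from the nearest pair of seat edges (so the leg's bounding box is flush with the corner).

B is an open-topped rectangular box: outside dimensions 133×194×399 mm, with a uniform wall and base thickness of 13 mm. The base is a full 133×194 slab on the floor; four walls sit on top of the base. The front and back walls (the −y and +y sides) span the full width; the two side walls fit between them.

The open box is on top of the stool.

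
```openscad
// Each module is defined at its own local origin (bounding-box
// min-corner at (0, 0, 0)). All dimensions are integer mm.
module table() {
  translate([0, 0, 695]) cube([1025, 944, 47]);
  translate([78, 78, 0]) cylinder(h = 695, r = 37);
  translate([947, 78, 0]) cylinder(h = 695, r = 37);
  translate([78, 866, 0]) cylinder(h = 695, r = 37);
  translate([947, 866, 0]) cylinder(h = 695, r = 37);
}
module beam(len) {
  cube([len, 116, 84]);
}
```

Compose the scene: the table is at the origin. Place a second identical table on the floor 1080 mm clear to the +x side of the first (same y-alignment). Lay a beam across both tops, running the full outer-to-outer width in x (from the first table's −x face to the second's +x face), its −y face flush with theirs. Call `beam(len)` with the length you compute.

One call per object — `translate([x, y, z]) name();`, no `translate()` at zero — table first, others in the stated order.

table();
translate([2105, 0, 0]) table();
translate([0, 0, 742]) beam(3130);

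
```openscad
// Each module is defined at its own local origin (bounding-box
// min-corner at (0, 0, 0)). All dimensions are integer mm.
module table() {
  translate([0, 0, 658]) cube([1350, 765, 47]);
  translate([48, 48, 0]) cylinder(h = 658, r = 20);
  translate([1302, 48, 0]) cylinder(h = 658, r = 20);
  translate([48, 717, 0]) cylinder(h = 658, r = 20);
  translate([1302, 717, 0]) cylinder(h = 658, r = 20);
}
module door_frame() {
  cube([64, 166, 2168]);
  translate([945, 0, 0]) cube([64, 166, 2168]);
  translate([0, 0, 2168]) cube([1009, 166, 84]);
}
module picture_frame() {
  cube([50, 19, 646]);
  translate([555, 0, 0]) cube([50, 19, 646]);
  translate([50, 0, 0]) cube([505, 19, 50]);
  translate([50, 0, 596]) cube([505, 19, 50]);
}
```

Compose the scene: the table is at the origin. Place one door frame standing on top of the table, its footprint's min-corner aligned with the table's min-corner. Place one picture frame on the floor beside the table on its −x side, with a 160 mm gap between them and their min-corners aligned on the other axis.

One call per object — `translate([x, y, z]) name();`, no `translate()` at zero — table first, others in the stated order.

table();
translate([0, 0, 705]) door_frame();
translate([-765, 0, 0]) picture_frame();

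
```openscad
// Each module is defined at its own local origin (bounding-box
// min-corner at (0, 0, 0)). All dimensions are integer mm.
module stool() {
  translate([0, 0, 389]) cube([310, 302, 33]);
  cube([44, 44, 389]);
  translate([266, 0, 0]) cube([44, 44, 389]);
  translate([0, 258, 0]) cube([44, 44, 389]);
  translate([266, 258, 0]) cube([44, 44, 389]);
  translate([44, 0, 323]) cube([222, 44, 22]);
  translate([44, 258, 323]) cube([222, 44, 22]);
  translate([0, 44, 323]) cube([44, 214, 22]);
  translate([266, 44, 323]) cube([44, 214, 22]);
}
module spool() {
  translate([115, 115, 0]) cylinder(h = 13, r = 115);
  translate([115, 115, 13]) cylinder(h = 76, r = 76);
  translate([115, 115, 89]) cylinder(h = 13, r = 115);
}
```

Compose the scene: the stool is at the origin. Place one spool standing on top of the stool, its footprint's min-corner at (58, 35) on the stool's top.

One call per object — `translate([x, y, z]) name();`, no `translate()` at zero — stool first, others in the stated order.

stool();
translate([58, 35, 422]) spool();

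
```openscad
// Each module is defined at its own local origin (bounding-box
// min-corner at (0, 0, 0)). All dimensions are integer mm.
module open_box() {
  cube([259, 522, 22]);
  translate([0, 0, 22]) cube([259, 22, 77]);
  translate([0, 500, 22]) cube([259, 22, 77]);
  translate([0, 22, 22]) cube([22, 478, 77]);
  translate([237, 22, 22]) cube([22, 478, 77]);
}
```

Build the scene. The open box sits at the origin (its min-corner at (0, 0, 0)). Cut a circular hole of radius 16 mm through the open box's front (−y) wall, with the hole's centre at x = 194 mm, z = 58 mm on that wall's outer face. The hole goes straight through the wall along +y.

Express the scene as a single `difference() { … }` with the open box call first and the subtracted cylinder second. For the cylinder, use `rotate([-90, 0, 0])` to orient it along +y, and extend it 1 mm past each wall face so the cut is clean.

difference() {
  open_box();
  translate([194, -1, 58]) rotate([-90, 0, 0]) cylinder(h = 24, r = 16);
}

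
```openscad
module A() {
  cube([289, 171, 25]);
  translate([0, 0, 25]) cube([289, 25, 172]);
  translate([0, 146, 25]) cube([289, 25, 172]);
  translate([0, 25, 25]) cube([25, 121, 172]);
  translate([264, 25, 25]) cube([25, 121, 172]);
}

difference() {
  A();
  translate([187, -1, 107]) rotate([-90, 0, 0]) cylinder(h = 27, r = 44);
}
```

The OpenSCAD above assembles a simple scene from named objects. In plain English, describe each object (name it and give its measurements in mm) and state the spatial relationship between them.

A is an open-topped rectangular box: outside dimensions 289×171×197 mm, with a uniform wall and base thickness of 25 mm. The base is a full 289×171 slab on the floor; four walls sit on top of the base. The front and back walls (the −y and +y sides) span the full width; the two side walls fit between them.

The open box has a circular hole of radius 44 mm through its front wall, centred at (x = 187, z = 107).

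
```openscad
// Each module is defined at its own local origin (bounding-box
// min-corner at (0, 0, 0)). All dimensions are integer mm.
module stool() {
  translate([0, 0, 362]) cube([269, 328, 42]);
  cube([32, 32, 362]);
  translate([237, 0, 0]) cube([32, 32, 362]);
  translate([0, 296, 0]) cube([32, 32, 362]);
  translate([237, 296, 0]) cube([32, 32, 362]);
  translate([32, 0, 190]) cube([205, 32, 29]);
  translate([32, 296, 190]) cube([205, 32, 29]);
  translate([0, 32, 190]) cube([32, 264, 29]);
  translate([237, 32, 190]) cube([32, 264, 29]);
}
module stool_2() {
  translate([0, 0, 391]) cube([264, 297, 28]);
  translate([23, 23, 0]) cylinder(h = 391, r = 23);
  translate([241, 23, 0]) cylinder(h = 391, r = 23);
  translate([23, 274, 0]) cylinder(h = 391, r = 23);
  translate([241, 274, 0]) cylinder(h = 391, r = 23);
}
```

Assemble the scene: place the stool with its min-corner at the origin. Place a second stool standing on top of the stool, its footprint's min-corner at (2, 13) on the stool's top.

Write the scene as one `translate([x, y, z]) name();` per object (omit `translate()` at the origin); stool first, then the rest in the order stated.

stool();
translate([2, 13, 404]) stool_2();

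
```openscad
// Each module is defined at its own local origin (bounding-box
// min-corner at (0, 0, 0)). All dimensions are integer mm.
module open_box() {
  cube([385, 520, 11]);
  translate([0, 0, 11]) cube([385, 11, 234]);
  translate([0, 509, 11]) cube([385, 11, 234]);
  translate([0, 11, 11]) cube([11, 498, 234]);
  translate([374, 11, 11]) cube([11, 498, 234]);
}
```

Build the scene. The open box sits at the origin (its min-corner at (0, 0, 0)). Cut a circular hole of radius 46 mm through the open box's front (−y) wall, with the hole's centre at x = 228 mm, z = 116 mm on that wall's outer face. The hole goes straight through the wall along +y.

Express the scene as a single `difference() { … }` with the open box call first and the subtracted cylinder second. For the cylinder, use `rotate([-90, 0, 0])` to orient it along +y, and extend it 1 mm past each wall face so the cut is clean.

difference() {
  open_box();
  translate([228, -1, 116]) rotate([-90, 0, 0]) cylinder(h = 13, r = 46);
}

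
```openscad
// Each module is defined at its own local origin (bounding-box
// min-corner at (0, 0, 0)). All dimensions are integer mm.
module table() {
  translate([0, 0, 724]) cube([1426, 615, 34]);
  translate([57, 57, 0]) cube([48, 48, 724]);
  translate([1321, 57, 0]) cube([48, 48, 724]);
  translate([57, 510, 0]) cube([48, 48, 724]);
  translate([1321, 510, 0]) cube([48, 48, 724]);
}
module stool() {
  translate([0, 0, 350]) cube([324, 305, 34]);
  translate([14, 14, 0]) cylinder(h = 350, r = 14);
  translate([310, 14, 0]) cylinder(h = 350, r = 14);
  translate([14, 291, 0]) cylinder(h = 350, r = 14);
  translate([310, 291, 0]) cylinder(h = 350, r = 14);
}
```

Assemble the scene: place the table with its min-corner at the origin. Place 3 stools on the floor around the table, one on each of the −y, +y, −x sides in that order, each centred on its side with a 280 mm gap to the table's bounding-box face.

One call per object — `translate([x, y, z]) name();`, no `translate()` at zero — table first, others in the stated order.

table();
translate([551, -585, 0]) stool();
translate([551, 895, 0]) stool();
translate([-604, 155, 0]) stool();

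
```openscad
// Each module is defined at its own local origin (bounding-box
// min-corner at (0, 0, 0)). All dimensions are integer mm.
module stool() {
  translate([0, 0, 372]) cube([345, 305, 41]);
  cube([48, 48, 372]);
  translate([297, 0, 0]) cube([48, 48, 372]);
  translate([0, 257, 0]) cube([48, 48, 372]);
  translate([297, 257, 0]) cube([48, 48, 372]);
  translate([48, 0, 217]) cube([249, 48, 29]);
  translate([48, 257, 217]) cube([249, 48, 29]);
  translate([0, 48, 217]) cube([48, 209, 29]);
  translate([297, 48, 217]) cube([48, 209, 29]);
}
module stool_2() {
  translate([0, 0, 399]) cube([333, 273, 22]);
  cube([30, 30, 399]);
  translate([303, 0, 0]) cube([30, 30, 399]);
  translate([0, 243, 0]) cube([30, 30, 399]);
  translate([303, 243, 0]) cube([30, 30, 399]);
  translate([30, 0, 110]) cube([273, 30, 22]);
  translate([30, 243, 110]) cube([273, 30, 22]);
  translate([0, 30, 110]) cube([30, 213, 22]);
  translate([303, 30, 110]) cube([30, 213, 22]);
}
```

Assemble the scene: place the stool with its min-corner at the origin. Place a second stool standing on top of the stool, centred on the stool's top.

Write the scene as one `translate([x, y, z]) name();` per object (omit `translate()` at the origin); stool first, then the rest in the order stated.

stool();
translate([6, 16, 413]) stool_2();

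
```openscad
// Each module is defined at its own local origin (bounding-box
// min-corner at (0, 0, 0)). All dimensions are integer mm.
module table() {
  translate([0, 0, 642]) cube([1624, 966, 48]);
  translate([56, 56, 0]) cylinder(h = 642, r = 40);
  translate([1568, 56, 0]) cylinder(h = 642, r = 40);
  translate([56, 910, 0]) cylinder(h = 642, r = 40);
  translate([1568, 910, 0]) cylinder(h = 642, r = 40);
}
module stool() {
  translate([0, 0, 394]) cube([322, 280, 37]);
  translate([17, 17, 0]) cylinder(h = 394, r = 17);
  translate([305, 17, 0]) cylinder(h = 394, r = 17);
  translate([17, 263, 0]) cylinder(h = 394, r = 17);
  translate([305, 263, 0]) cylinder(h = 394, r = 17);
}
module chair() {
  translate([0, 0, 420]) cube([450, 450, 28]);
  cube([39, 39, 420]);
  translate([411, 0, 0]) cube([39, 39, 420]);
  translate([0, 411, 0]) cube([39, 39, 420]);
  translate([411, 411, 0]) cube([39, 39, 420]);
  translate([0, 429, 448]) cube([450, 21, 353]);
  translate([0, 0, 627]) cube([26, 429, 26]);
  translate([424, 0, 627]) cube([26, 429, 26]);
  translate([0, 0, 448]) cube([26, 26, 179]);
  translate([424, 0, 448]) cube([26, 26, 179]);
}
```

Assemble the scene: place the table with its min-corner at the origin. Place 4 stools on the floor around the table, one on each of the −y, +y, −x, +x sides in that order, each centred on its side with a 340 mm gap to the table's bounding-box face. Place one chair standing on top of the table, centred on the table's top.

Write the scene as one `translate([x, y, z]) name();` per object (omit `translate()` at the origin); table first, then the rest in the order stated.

table();
translate([651, -620, 0]) stool();
translate([651, 1306, 0]) stool();
translate([-662, 343, 0]) stool();
translate([1964, 343, 0]) stool();
translate([587, 258, 690]) chair();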